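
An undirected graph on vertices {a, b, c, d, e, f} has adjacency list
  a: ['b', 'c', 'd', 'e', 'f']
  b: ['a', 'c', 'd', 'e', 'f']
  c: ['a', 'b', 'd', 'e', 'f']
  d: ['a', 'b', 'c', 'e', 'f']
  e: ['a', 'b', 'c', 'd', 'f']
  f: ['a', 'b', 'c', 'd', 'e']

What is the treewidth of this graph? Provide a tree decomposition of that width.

Treewidth 5.
One optimal decomposition is:
Bags: B1 = {a, b, c, d, e, f}
Tree: (single bag)

With just one bag of size 6, the width is 6 − 1 = 5, so tw(G) ≤ 5. On the other hand G contains the 6-clique {a, b, c, d, e, f}. A clique must lie in a single bag of any decomposition, so no decomposition can have width below 5. Combining the bounds, tw(G) = 5.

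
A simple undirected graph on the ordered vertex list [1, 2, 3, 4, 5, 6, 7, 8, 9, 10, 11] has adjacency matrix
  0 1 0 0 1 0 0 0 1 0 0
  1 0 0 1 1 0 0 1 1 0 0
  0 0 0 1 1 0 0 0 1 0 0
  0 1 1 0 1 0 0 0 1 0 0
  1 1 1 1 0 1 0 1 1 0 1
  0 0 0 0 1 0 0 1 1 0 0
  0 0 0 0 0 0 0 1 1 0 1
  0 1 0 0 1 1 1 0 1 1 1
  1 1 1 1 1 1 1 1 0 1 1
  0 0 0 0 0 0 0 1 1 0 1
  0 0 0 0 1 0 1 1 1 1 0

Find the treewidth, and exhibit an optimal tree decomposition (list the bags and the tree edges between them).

Every bag has size at most 4, so the width is 4 − 1 = 3 and tw(G) ≤ 3. Conversely, {8, 9, 10, 11} is a clique of size 4, and the vertices of any clique must share a bag in every tree decomposition; so some bag has ≥ 4 vertices and tw(G) ≥ 3. The upper and lower bounds meet at 3, so that is the treewidth.

Treewidth 3.
One such decomposition:
Bags: B1 = {2, 4, 5, 9}  B2 = {2, 5, 8, 9}  B3 = {3, 4, 5, 9}  B4 = {1, 2, 5, 9}  B5 = {5, 6, 8, 9}  B6 = {5, 8, 9, 11}  B7 = {7, 8, 9, 11}  B8 = {8, 9, 10, 11}
Tree: B1–B2, B1–B3, B1–B4, B2–B5, B2–B6, B6–B7, B6–B8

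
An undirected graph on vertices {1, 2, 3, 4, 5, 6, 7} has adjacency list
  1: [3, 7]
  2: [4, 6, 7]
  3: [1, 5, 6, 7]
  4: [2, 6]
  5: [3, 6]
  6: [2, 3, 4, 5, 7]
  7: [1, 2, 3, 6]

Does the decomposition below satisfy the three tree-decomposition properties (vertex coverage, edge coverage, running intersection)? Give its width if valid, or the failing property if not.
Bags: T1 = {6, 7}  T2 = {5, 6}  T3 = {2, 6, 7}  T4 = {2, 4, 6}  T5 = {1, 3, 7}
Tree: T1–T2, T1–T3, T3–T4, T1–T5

A tree decomposition must satisfy three properties: every vertex lies in some bag; for every edge, both endpoints lie together in some bag; and for every vertex, the bags containing it form a connected subtree. Here edge (3,6) lies in no bag, so the decomposition is invalid.

No — edge (3,6) lies in no bag.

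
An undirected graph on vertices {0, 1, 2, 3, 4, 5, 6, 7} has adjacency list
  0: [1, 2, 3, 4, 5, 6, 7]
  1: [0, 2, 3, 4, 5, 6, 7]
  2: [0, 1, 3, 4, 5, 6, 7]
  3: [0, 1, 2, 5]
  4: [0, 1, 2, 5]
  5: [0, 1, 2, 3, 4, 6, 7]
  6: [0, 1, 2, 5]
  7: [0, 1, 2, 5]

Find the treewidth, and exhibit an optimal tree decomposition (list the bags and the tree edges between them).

Treewidth 4.
One such decomposition:
Bags: B1 = {0, 1, 2, 5, 6}  B2 = {0, 1, 2, 3, 5}  B3 = {0, 1, 2, 5, 7}  B4 = {0, 1, 2, 4, 5}
Tree: B1–B2, B2–B3, B1–B4

Every bag has size at most 5, so the width is 5 − 1 = 4 and tw(G) ≤ 4. For the lower bound, the 5 vertices {0, 1, 2, 3, 5} are pairwise adjacent, and any tree decomposition puts a clique entirely inside one bag — forcing width ≥ 4. Hence tw(G) = 4 exactly.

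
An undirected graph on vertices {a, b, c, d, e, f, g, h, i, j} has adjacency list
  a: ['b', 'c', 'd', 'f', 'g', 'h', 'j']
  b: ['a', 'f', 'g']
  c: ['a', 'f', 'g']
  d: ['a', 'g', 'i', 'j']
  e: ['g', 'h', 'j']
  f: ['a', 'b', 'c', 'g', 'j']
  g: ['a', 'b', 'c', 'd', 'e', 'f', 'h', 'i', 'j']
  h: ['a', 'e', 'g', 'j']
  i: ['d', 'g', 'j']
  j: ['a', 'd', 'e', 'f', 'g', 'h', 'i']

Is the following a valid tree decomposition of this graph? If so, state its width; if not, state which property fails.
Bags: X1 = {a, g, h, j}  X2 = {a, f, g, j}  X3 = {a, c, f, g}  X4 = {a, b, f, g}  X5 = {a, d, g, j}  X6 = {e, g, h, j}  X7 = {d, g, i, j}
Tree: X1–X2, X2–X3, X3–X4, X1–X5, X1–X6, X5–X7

Yes; width 3.

Vertex coverage: the bags together contain {a, b, c, d, e, f, g, h, i, j}, the full vertex set. Edge coverage: each edge of G has both endpoints in at least one bag. Running intersection: for every vertex, the bags containing it form a connected subtree. All three properties hold, so this is a valid tree decomposition of width max|bag| − 1 = 3, and hence tw(G) ≤ 3.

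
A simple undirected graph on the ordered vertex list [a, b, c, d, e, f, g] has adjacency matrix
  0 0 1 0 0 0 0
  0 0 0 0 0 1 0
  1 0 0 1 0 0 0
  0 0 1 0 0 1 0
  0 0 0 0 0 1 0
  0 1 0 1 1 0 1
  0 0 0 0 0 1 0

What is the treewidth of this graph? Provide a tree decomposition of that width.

The largest bag has 2 vertices, giving width 1; this decomposition certifies tw(G) ≤ 1. G has an edge, so its treewidth is at least 1. Combining the bounds, tw(G) = 1.

Treewidth 1.
One such decomposition:
Bags: B1 = {f, g}  B2 = {d, f}  B3 = {c, d}  B4 = {b, f}  B5 = {a, c}  B6 = {e, f}
Tree: B1–B2, B2–B3, B1–B4, B3–B5, B1–B6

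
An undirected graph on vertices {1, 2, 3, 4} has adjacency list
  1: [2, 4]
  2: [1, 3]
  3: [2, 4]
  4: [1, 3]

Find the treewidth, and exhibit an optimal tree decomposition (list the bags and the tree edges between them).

Each bag holds 3 vertices, so the decomposition has width 2, which upper-bounds the treewidth. Since 1–4–3–2–1 is a cycle in G, G is not acyclic. Forests are exactly the graphs of treewidth ≤ 1, so tw(G) ≥ 2. Hence tw(G) = 2 exactly.

Treewidth 2.
One optimal decomposition is:
Bags: B1 = {1, 3, 4}  B2 = {1, 2, 3}
Tree: B1–B2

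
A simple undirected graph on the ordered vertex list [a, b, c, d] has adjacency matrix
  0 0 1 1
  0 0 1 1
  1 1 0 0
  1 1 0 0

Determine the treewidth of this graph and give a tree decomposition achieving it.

Each bag holds 3 vertices, so the decomposition has width 2, which upper-bounds the treewidth. The edges d–a–c–b–d form a cycle, so G is not a tree and its treewidth is at least 2. Therefore the treewidth is 2.

Treewidth 2.
One optimal decomposition is:
Bags: B1 = {a, c, d}  B2 = {b, c, d}
Tree: B1–B2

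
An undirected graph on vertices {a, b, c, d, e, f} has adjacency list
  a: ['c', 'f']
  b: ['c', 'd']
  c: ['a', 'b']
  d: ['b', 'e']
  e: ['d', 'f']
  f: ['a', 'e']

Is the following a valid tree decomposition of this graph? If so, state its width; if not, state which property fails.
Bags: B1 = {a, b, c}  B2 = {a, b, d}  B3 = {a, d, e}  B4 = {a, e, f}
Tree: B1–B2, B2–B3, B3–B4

Every vertex of G appears in some bag (union = {a, b, c, d, e, f}); every edge is covered by a bag; and for each vertex v the set of bags containing v is connected in the bag tree. The decomposition is therefore valid. The largest bag has 3 vertices, so the width is 2.

Yes; width 2.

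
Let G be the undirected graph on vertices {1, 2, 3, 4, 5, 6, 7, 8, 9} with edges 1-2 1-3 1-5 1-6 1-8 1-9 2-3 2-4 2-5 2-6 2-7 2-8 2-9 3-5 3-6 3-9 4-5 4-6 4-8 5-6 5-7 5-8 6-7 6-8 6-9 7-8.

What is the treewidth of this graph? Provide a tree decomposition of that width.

The largest bag has 5 vertices, giving width 4; this decomposition certifies tw(G) ≤ 4. Conversely, {1, 2, 3, 6, 9} is a clique of size 5, and the vertices of any clique must share a bag in every tree decomposition; so some bag has ≥ 5 vertices and tw(G) ≥ 4. Combining the bounds, tw(G) = 4.

Treewidth 4.
One optimal decomposition is:
Bags: B1 = {2, 4, 5, 6, 8}  B2 = {1, 2, 5, 6, 8}  B3 = {1, 2, 3, 5, 6}  B4 = {1, 2, 3, 6, 9}  B5 = {2, 5, 6, 7, 8}
Tree: B1–B2, B2–B3, B3–B4, B2–B5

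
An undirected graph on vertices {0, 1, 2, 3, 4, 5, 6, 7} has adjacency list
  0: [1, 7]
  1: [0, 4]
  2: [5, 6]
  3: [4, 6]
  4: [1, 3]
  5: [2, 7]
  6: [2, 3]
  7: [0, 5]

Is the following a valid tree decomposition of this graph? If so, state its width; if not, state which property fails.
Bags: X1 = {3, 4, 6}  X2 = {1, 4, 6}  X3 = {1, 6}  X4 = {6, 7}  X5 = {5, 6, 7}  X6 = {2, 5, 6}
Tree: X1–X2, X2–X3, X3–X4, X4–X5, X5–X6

No — vertex 0 appears in no bag.

A tree decomposition must satisfy three properties: every vertex lies in some bag; for every edge, both endpoints lie together in some bag; and for every vertex, the bags containing it form a connected subtree. Here vertex 0 appears in no bag, so the decomposition is invalid.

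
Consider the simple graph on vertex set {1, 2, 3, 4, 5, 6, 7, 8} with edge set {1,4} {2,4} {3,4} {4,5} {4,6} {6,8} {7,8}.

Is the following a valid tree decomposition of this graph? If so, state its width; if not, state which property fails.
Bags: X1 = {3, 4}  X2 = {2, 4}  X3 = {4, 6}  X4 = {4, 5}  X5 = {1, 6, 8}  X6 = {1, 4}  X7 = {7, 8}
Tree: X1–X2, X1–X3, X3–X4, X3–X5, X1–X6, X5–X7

A tree decomposition must satisfy three properties: every vertex lies in some bag; for every edge, both endpoints lie together in some bag; and for every vertex, the bags containing it form a connected subtree. Here bags containing vertex 1 are not connected in the tree, so the decomposition is invalid.

No — bags containing vertex 1 are not connected in the tree.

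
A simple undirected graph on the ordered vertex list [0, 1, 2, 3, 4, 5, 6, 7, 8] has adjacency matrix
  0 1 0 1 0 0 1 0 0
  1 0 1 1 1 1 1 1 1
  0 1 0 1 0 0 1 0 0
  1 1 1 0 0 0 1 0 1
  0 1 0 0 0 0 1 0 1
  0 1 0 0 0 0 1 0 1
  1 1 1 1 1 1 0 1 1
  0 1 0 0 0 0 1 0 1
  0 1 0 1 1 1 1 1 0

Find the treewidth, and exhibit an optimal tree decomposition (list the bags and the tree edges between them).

Treewidth 3.
One such decomposition:
Bags: B1 = {1, 5, 6, 8}  B2 = {1, 3, 6, 8}  B3 = {1, 6, 7, 8}  B4 = {1, 2, 3, 6}  B5 = {1, 4, 6, 8}  B6 = {0, 1, 3, 6}
Tree: B1–B2, B1–B3, B2–B4, B3–B5, B4–B6

Each bag holds 4 vertices, so the decomposition has width 3, which upper-bounds the treewidth. Conversely, {0, 1, 3, 6} is a clique of size 4, and the vertices of any clique must share a bag in every tree decomposition; so some bag has ≥ 4 vertices and tw(G) ≥ 3. Combining the bounds, tw(G) = 3.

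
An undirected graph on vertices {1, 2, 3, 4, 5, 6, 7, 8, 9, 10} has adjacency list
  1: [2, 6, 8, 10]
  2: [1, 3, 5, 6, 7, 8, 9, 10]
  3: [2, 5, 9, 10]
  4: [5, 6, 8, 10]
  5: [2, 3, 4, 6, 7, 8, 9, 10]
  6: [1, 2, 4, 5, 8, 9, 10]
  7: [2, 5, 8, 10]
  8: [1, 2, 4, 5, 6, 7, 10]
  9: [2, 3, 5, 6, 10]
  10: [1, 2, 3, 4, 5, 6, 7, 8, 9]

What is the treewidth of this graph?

A width-4 tree decomposition is:
Bags: B1 = {2, 3, 5, 9, 10}  B2 = {2, 5, 6, 9, 10}  B3 = {2, 5, 6, 8, 10}  B4 = {4, 5, 6, 8, 10}  B5 = {1, 2, 6, 8, 10}  B6 = {2, 5, 7, 8, 10}
Tree: B1–B2, B2–B3, B3–B4, B3–B5, B3–B6
The largest bag has 5 vertices, giving width 4; this decomposition certifies tw(G) ≤ 4. On the other hand G contains the 5-clique {1, 2, 6, 8, 10}. A clique must lie in a single bag of any decomposition, so no decomposition can have width below 4. Hence tw(G) = 4 exactly.

4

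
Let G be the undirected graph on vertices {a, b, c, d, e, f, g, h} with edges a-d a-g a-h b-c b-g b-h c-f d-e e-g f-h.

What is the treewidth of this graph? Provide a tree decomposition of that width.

Treewidth 2.
Bags: B1 = {a, d, e}  B2 = {a, e, g}  B3 = {a, g, h}  B4 = {b, g, h}  B5 = {b, f, h}  B6 = {b, c, f}
Tree: B1–B2, B2–B3, B3–B4, B4–B5, B5–B6

Every bag has size at most 3, so the width is 3 − 1 = 2 and tw(G) ≤ 2. Since d–e–g–a–d is a cycle in G, G is not acyclic. Forests are exactly the graphs of treewidth ≤ 1, so tw(G) ≥ 2. Combining the bounds, tw(G) = 2.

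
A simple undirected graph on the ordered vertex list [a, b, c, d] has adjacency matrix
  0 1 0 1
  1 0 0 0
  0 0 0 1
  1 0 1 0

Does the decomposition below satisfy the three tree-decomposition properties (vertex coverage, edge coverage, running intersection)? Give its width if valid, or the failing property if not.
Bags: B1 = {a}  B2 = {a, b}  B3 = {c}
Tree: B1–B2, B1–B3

No — vertex d appears in no bag.

A tree decomposition must satisfy three properties: every vertex lies in some bag; for every edge, both endpoints lie together in some bag; and for every vertex, the bags containing it form a connected subtree. Here vertex d appears in no bag, so the decomposition is invalid.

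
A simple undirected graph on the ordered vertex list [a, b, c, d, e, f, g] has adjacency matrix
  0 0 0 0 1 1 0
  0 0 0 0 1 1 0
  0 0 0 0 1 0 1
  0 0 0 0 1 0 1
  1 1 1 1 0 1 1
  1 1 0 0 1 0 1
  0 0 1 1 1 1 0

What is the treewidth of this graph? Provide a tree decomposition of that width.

Treewidth 2.
One such decomposition:
Bags: B1 = {a, e, f}  B2 = {e, f, g}  B3 = {d, e, g}  B4 = {c, e, g}  B5 = {b, e, f}
Tree: B1–B2, B2–B3, B3–B4, B1–B5

The largest bag has 3 vertices, giving width 2; this decomposition certifies tw(G) ≤ 2. Conversely, {d, e, g} is a clique of size 3, and the vertices of any clique must share a bag in every tree decomposition; so some bag has ≥ 3 vertices and tw(G) ≥ 2. Hence tw(G) = 2 exactly.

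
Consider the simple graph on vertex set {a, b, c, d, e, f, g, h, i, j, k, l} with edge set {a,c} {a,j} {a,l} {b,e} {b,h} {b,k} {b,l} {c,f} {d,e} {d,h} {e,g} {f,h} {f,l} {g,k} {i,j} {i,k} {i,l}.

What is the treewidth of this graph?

A width-3 tree decomposition is:
Bags: B1 = {d, e, g, k}  B2 = {b, d, e, k}  B3 = {b, d, h, k}  B4 = {b, h, i, k}  B5 = {b, h, i, l}  B6 = {f, h, i, l}  B7 = {f, i, j, l}  B8 = {a, f, j, l}  B9 = {a, c, f, j}
Tree: B1–B2, B2–B3, B3–B4, B4–B5, B5–B6, B6–B7, B7–B8, B8–B9
Every bag has size at most 4, so the width is 4 − 1 = 3 and tw(G) ≤ 3. For the lower bound: the 4 vertex sets {d,e,g}, {k}, {b}, {f,h,i,l} are disjoint, each induces a connected subgraph, and every pair is joined by at least one edge of G. Contracting each set to a single vertex therefore yields K_{4} as a minor, and since treewidth is minor-monotone, tw(G) ≥ tw(K_{4}) = 3. Hence tw(G) = 3 exactly.

3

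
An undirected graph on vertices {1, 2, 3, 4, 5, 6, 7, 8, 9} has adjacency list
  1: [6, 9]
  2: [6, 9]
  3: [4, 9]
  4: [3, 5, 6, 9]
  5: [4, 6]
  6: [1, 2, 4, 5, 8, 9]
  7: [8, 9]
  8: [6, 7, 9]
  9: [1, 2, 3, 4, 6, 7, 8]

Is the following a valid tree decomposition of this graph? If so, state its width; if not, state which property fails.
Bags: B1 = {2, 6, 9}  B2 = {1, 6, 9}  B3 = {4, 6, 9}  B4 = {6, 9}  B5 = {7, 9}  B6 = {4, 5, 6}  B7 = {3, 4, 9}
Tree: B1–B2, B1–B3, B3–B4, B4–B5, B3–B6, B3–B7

No — vertex 8 appears in no bag.

A tree decomposition must satisfy three properties: every vertex lies in some bag; for every edge, both endpoints lie together in some bag; and for every vertex, the bags containing it form a connected subtree. Here vertex 8 appears in no bag, so the decomposition is invalid.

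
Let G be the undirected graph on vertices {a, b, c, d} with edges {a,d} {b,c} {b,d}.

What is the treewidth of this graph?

A width-1 tree decomposition is:
Bags: B1 = {b, d}  B2 = {b, c}  B3 = {a, d}
Tree: B1–B2, B1–B3
Every bag has size at most 2, so the width is 2 − 1 = 1 and tw(G) ≤ 1. G has an edge, so its treewidth is at least 1. Therefore the treewidth is 1.

1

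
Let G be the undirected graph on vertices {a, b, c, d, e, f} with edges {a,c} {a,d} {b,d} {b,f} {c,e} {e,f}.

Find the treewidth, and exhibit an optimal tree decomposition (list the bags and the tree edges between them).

Treewidth 2.
One such decomposition:
Bags: B1 = {a, c, e}  B2 = {a, d, e}  B3 = {b, d, e}  B4 = {b, e, f}
Tree: B1–B2, B2–B3, B3–B4

Each bag holds 3 vertices, so the decomposition has width 2, which upper-bounds the treewidth. The edges e–c–a–d–b–f–e form a cycle, so G is not a tree and its treewidth is at least 2. Hence tw(G) = 2 exactly.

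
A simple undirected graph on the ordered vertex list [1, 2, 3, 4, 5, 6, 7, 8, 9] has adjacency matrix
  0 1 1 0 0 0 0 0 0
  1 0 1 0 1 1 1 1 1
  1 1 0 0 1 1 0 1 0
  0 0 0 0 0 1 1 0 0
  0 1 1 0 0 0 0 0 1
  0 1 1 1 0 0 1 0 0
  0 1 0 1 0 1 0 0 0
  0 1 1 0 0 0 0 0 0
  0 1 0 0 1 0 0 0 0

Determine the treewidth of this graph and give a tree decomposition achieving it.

Treewidth 2.
Bags: B1 = {2, 3, 6}  B2 = {2, 3, 5}  B3 = {2, 3, 8}  B4 = {2, 5, 9}  B5 = {1, 2, 3}  B6 = {2, 6, 7}  B7 = {4, 6, 7}
Tree: B1–B2, B2–B3, B2–B4, B2–B5, B1–B6, B6–B7

The largest bag has 3 vertices, giving width 2; this decomposition certifies tw(G) ≤ 2. Conversely, {2, 5, 9} is a clique of size 3, and the vertices of any clique must share a bag in every tree decomposition; so some bag has ≥ 3 vertices and tw(G) ≥ 2. Hence tw(G) = 2 exactly.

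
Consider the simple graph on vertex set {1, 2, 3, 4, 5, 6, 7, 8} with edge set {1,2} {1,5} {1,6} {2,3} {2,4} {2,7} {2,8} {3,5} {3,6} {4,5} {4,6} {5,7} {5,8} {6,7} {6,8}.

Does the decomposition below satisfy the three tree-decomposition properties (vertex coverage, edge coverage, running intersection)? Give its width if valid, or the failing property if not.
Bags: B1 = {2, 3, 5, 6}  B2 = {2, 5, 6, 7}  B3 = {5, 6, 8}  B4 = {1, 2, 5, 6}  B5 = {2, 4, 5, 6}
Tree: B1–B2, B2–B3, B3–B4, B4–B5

A tree decomposition must satisfy three properties: every vertex lies in some bag; for every edge, both endpoints lie together in some bag; and for every vertex, the bags containing it form a connected subtree. Here edge (2,8) lies in no bag, so the decomposition is invalid.

No — edge (2,8) lies in no bag.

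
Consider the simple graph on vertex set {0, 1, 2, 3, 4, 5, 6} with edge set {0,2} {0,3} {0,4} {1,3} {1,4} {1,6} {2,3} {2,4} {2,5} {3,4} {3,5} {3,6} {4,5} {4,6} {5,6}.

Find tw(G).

A width-3 tree decomposition is:
Bags: B1 = {3, 4, 5, 6}  B2 = {2, 3, 4, 5}  B3 = {1, 3, 4, 6}  B4 = {0, 2, 3, 4}
Tree: B1–B2, B1–B3, B2–B4
Every bag has size at most 4, so the width is 4 − 1 = 3 and tw(G) ≤ 3. Conversely, {1, 3, 4, 6} is a clique of size 4, and the vertices of any clique must share a bag in every tree decomposition; so some bag has ≥ 4 vertices and tw(G) ≥ 3. Combining the bounds, tw(G) = 3.

3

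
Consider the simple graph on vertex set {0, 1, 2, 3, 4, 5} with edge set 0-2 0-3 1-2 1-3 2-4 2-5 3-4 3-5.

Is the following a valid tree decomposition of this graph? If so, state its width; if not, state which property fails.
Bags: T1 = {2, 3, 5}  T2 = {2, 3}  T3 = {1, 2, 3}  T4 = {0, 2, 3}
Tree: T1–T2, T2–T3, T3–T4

A tree decomposition must satisfy three properties: every vertex lies in some bag; for every edge, both endpoints lie together in some bag; and for every vertex, the bags containing it form a connected subtree. Here vertex 4 appears in no bag, so the decomposition is invalid.

No — vertex 4 appears in no bag.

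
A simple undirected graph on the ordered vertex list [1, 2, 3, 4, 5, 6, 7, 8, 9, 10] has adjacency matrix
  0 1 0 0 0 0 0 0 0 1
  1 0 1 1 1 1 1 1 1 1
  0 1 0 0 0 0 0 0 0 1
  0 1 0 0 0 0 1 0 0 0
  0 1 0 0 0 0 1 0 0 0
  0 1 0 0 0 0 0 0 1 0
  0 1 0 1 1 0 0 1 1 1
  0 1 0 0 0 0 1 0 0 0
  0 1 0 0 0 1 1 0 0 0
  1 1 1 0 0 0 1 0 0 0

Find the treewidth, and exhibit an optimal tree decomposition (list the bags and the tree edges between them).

The largest bag has 3 vertices, giving width 2; this decomposition certifies tw(G) ≤ 2. Conversely, {1, 2, 10} is a clique of size 3, and the vertices of any clique must share a bag in every tree decomposition; so some bag has ≥ 3 vertices and tw(G) ≥ 2. Therefore the treewidth is 2.

Treewidth 2.
Bags: B1 = {2, 3, 10}  B2 = {1, 2, 10}  B3 = {2, 7, 10}  B4 = {2, 7, 8}  B5 = {2, 7, 9}  B6 = {2, 4, 7}  B7 = {2, 5, 7}  B8 = {2, 6, 9}
Tree: B1–B2, B1–B3, B3–B4, B3–B5, B5–B6, B4–B7, B5–B8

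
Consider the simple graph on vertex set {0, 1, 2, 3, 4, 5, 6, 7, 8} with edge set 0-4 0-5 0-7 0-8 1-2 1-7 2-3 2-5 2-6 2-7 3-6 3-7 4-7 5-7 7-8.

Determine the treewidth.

2

A width-2 tree decomposition is:
Bags: B1 = {0, 5, 7}  B2 = {2, 5, 7}  B3 = {0, 4, 7}  B4 = {2, 3, 7}  B5 = {1, 2, 7}  B6 = {0, 7, 8}  B7 = {2, 3, 6}
Tree: B1–B2, B1–B3, B2–B4, B4–B5, B1–B6, B4–B7
The largest bag has 3 vertices, giving width 2; this decomposition certifies tw(G) ≤ 2. Conversely, {2, 3, 6} is a clique of size 3, and the vertices of any clique must share a bag in every tree decomposition; so some bag has ≥ 3 vertices and tw(G) ≥ 2. The upper and lower bounds meet at 2, so that is the treewidth.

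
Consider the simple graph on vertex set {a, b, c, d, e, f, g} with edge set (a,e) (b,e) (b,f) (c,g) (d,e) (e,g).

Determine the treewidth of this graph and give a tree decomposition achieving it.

The largest bag has 2 vertices, giving width 1; this decomposition certifies tw(G) ≤ 1. Any graph with an edge has treewidth ≥ 1, and G has the edge g–c. The upper and lower bounds meet at 1, so that is the treewidth.

Treewidth 1.
One optimal decomposition is:
Bags: B1 = {c, g}  B2 = {e, g}  B3 = {b, e}  B4 = {a, e}  B5 = {d, e}  B6 = {b, f}
Tree: B1–B2, B2–B3, B3–B4, B2–B5, B3–B6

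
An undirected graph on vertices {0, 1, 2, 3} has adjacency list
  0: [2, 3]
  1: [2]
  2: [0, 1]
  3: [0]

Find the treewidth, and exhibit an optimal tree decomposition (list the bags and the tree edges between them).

Treewidth 1.
Bags: B1 = {0, 3}  B2 = {0, 2}  B3 = {1, 2}
Tree: B1–B2, B2–B3

Each bag holds 2 vertices, so the decomposition has width 1, which upper-bounds the treewidth. G has an edge, so its treewidth is at least 1. Combining the bounds, tw(G) = 1.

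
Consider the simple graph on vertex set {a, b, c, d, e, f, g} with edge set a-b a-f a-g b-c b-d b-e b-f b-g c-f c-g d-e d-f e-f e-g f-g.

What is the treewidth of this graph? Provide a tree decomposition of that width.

The largest bag has 4 vertices, giving width 3; this decomposition certifies tw(G) ≤ 3. On the other hand G contains the 4-clique {b, d, e, f}. A clique must lie in a single bag of any decomposition, so no decomposition can have width below 3. Therefore the treewidth is 3.

Treewidth 3.
One such decomposition:
Bags: B1 = {b, c, f, g}  B2 = {b, e, f, g}  B3 = {a, b, f, g}  B4 = {b, d, e, f}
Tree: B1–B2, B2–B3, B2–B4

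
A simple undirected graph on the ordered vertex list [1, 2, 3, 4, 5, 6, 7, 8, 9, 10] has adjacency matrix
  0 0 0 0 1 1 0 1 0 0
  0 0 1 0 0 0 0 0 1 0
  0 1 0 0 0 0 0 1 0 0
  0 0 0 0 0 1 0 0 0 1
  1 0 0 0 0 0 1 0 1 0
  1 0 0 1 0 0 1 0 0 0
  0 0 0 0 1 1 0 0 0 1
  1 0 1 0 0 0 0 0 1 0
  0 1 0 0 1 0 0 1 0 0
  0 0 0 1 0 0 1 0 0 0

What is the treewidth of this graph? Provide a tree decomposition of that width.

Each bag holds 3 vertices, so the decomposition has width 2, which upper-bounds the treewidth. Since 2–3–8–9–2 is a cycle in G, G is not acyclic. Forests are exactly the graphs of treewidth ≤ 1, so tw(G) ≥ 2. Therefore the treewidth is 2.

Treewidth 2.
One such decomposition:
Bags: B1 = {2, 3, 9}  B2 = {3, 8, 9}  B3 = {5, 8, 9}  B4 = {1, 5, 8}  B5 = {1, 5, 7}  B6 = {1, 6, 7}  B7 = {6, 7, 10}  B8 = {4, 6, 10}
Tree: B1–B2, B2–B3, B3–B4, B4–B5, B5–B6, B6–B7, B7–B8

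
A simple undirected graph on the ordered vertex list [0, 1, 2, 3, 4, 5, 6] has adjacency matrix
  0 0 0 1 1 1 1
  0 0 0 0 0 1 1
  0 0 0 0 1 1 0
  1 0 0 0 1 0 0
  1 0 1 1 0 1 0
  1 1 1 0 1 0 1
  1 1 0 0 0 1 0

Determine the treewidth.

2

A width-2 tree decomposition is:
Bags: B1 = {0, 5, 6}  B2 = {0, 4, 5}  B3 = {1, 5, 6}  B4 = {0, 3, 4}  B5 = {2, 4, 5}
Tree: B1–B2, B1–B3, B2–B4, B2–B5
Every bag has size at most 3, so the width is 3 − 1 = 2 and tw(G) ≤ 2. For the lower bound, the 3 vertices {0, 3, 4} are pairwise adjacent, and any tree decomposition puts a clique entirely inside one bag — forcing width ≥ 2. The upper and lower bounds meet at 2, so that is the treewidth.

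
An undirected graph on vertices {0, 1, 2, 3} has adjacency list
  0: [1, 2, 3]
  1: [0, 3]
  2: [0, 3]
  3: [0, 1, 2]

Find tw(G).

2

A width-2 tree decomposition is:
Bags: B1 = {0, 2, 3}  B2 = {0, 1, 3}
Tree: B1–B2
Each bag holds 3 vertices, so the decomposition has width 2, which upper-bounds the treewidth. On the other hand G contains the 3-clique {0, 1, 3}. A clique must lie in a single bag of any decomposition, so no decomposition can have width below 2. Hence tw(G) = 2 exactly.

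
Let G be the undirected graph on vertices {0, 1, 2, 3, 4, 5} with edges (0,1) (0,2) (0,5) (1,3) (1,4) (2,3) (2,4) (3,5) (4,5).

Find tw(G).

A width-3 tree decomposition is:
Bags: B1 = {1, 2, 4, 5}  B2 = {0, 1, 2, 5}  B3 = {1, 2, 3, 5}
Tree: B1–B2, B2–B3
Every bag has size at most 4, so the width is 4 − 1 = 3 and tw(G) ≤ 3. For the lower bound: the 4 vertex sets {2,4}, {0,1}, {5}, {3} are disjoint, each induces a connected subgraph, and every pair is joined by at least one edge of G. Contracting each set to a single vertex therefore yields K_{4} as a minor, and since treewidth is minor-monotone, tw(G) ≥ tw(K_{4}) = 3. The upper and lower bounds meet at 3, so that is the treewidth.

3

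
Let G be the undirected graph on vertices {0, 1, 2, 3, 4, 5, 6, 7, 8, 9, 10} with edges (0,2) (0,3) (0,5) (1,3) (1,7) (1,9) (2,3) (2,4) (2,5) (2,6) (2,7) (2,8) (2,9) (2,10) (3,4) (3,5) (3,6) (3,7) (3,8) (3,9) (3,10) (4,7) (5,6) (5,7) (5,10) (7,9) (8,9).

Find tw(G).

3

A width-3 tree decomposition is:
Bags: B1 = {2, 3, 4, 7}  B2 = {2, 3, 7, 9}  B3 = {2, 3, 8, 9}  B4 = {2, 3, 5, 7}  B5 = {2, 3, 5, 6}  B6 = {0, 2, 3, 5}  B7 = {1, 3, 7, 9}  B8 = {2, 3, 5, 10}
Tree: B1–B2, B2–B3, B1–B4, B4–B5, B4–B6, B2–B7, B6–B8
Each bag holds 4 vertices, so the decomposition has width 3, which upper-bounds the treewidth. Conversely, {1, 3, 7, 9} is a clique of size 4, and the vertices of any clique must share a bag in every tree decomposition; so some bag has ≥ 4 vertices and tw(G) ≥ 3. Hence tw(G) = 3 exactly.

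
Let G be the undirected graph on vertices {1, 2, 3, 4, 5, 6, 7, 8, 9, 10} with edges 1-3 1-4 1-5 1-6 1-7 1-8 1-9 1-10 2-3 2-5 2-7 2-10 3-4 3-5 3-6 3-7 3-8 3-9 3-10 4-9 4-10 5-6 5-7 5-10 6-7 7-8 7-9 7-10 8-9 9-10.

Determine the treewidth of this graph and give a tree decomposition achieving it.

Every bag has size at most 5, so the width is 5 − 1 = 4 and tw(G) ≤ 4. On the other hand G contains the 5-clique {1, 3, 4, 9, 10}. A clique must lie in a single bag of any decomposition, so no decomposition can have width below 4. Therefore the treewidth is 4.

Treewidth 4.
Bags: B1 = {1, 3, 4, 9, 10}  B2 = {1, 3, 7, 9, 10}  B3 = {1, 3, 5, 7, 10}  B4 = {1, 3, 7, 8, 9}  B5 = {1, 3, 5, 6, 7}  B6 = {2, 3, 5, 7, 10}
Tree: B1–B2, B2–B3, B2–B4, B3–B5, B3–B6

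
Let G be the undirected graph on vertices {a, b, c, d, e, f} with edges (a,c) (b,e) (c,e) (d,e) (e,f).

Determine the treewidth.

1

A width-1 tree decomposition is:
Bags: B1 = {d, e}  B2 = {b, e}  B3 = {c, e}  B4 = {e, f}  B5 = {a, c}
Tree: B1–B2, B2–B3, B1–B4, B3–B5
The largest bag has 2 vertices, giving width 1; this decomposition certifies tw(G) ≤ 1. G has an edge, so its treewidth is at least 1. The upper and lower bounds meet at 1, so that is the treewidth.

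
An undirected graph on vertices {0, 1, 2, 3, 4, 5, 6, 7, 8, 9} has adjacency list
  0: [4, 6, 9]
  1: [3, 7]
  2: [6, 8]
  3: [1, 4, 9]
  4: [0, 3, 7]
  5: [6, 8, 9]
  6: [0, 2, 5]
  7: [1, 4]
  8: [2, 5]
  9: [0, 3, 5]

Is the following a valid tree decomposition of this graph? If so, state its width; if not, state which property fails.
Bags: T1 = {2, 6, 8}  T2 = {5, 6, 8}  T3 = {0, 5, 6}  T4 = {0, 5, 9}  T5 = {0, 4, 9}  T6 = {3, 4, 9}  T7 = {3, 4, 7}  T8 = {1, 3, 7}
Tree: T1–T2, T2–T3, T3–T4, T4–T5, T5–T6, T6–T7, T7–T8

Yes; width 2.

Checking the three conditions: (i) the bags cover all of {0, 1, 2, 3, 4, 5, 6, 7, 8, 9}; (ii) for each edge, some bag contains both endpoints; (iii) the bags containing any fixed vertex form a subtree. All hold, so the decomposition is valid with width 3 − 1 = 2.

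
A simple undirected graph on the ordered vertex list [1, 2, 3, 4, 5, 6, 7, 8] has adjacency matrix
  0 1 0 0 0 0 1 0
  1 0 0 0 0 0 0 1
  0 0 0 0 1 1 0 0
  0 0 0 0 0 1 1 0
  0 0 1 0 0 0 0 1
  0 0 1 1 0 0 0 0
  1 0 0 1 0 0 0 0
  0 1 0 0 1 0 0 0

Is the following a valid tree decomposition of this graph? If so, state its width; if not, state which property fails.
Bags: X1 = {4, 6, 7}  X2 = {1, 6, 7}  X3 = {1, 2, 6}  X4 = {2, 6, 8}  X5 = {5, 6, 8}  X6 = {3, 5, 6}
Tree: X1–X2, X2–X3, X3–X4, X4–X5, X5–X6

Vertex coverage: the bags together contain {1, 2, 3, 4, 5, 6, 7, 8}, the full vertex set. Edge coverage: each edge of G has both endpoints in at least one bag. Running intersection: for every vertex, the bags containing it form a connected subtree. All three properties hold, so this is a valid tree decomposition of width max|bag| − 1 = 2, and hence tw(G) ≤ 2.

Yes; width 2.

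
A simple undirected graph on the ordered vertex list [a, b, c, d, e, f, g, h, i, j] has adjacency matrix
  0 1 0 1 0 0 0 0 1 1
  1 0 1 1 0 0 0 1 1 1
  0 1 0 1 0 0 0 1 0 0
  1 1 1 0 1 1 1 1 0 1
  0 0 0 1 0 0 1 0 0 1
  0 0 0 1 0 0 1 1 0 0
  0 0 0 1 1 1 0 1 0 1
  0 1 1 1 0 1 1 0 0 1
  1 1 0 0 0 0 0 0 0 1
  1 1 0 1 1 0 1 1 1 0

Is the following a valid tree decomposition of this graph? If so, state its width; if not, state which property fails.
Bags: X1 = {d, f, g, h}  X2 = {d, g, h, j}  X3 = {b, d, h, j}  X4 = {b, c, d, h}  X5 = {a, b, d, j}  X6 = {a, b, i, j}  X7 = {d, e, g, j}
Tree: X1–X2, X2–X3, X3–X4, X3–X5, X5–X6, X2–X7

Yes; width 3.

Every vertex of G appears in some bag (union = {a, b, c, d, e, f, g, h, i, j}); every edge is covered by a bag; and for each vertex v the set of bags containing v is connected in the bag tree. The decomposition is therefore valid. The largest bag has 4 vertices, so the width is 3.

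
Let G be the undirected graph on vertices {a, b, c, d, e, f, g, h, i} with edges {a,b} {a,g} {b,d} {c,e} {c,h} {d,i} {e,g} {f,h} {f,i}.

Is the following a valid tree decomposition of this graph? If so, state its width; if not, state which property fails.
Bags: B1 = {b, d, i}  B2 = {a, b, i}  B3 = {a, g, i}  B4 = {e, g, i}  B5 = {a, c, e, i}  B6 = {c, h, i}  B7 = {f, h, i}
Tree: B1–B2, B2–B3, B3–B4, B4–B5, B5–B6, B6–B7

No — bags containing vertex a are not connected in the tree.

A tree decomposition must satisfy three properties: every vertex lies in some bag; for every edge, both endpoints lie together in some bag; and for every vertex, the bags containing it form a connected subtree. Here bags containing vertex a are not connected in the tree, so the decomposition is invalid.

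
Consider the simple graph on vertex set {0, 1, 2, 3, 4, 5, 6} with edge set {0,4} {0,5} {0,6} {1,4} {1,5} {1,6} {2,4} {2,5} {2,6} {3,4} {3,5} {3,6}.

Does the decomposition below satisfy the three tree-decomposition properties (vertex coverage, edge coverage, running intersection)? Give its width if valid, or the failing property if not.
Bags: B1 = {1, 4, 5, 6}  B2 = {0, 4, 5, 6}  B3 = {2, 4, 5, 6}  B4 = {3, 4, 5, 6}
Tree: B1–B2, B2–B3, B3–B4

Every vertex of G appears in some bag (union = {0, 1, 2, 3, 4, 5, 6}); every edge is covered by a bag; and for each vertex v the set of bags containing v is connected in the bag tree. The decomposition is therefore valid. The largest bag has 4 vertices, so the width is 3.

Yes; width 3.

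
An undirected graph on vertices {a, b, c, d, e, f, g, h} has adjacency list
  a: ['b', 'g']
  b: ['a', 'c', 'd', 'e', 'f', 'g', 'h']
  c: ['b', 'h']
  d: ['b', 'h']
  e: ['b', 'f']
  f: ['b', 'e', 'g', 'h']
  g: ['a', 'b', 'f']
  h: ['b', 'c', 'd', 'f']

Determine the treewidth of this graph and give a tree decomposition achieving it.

Treewidth 2.
Bags: B1 = {b, f, g}  B2 = {b, f, h}  B3 = {b, d, h}  B4 = {b, c, h}  B5 = {b, e, f}  B6 = {a, b, g}
Tree: B1–B2, B2–B3, B2–B4, B1–B5, B1–B6

The largest bag has 3 vertices, giving width 2; this decomposition certifies tw(G) ≤ 2. For the lower bound, the 3 vertices {b, d, h} are pairwise adjacent, and any tree decomposition puts a clique entirely inside one bag — forcing width ≥ 2. The upper and lower bounds meet at 2, so that is the treewidth.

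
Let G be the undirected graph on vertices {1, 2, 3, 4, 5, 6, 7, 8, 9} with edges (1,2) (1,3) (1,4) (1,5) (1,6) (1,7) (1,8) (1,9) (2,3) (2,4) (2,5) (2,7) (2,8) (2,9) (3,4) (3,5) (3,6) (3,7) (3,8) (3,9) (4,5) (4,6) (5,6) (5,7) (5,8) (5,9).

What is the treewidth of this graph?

4

A width-4 tree decomposition is:
Bags: B1 = {1, 2, 3, 5, 9}  B2 = {1, 2, 3, 5, 7}  B3 = {1, 2, 3, 4, 5}  B4 = {1, 2, 3, 5, 8}  B5 = {1, 3, 4, 5, 6}
Tree: B1–B2, B2–B3, B1–B4, B3–B5
Each bag holds 5 vertices, so the decomposition has width 4, which upper-bounds the treewidth. On the other hand G contains the 5-clique {1, 2, 3, 5, 8}. A clique must lie in a single bag of any decomposition, so no decomposition can have width below 4. The upper and lower bounds meet at 4, so that is the treewidth.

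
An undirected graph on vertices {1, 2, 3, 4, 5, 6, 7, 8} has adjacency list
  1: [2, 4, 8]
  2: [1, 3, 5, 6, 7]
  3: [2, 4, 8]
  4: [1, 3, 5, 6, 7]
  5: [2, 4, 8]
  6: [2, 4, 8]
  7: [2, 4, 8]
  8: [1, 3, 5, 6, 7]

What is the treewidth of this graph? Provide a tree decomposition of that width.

Treewidth 3.
One optimal decomposition is:
Bags: B1 = {2, 4, 5, 8}  B2 = {2, 3, 4, 8}  B3 = {1, 2, 4, 8}  B4 = {2, 4, 7, 8}  B5 = {2, 4, 6, 8}
Tree: B1–B2, B2–B3, B3–B4, B4–B5

The largest bag has 4 vertices, giving width 3; this decomposition certifies tw(G) ≤ 3. For the lower bound: the 4 vertex sets {2,5}, {3,4}, {8}, {1} are disjoint, each induces a connected subgraph, and every pair is joined by at least one edge of G. Contracting each set to a single vertex therefore yields K_{4} as a minor, and since treewidth is minor-monotone, tw(G) ≥ tw(K_{4}) = 3. The upper and lower bounds meet at 3, so that is the treewidth.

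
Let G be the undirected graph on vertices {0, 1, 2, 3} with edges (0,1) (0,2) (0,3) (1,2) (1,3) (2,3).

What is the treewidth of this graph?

3

A width-3 tree decomposition is:
Bags: B1 = {0, 1, 2, 3}
Tree: (single bag)
A single bag containing all 4 vertices is trivially a valid decomposition of width 3. Conversely, {0, 1, 2, 3} is a clique of size 4, and the vertices of any clique must share a bag in every tree decomposition; so some bag has ≥ 4 vertices and tw(G) ≥ 3. Therefore the treewidth is 3.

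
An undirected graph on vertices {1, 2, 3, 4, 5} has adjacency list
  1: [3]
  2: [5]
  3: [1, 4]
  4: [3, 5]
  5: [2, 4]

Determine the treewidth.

A width-1 tree decomposition is:
Bags: B1 = {3, 4}  B2 = {4, 5}  B3 = {1, 3}  B4 = {2, 5}
Tree: B1–B2, B1–B3, B2–B4
The largest bag has 2 vertices, giving width 1; this decomposition certifies tw(G) ≤ 1. Since G has at least one edge (e.g. 4–3), it is not an edgeless graph, so tw(G) ≥ 1. Therefore the treewidth is 1.

1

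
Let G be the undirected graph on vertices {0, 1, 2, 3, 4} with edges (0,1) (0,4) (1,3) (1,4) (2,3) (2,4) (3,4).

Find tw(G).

2

A width-2 tree decomposition is:
Bags: B1 = {0, 1, 4}  B2 = {1, 3, 4}  B3 = {2, 3, 4}
Tree: B1–B2, B2–B3
Every bag has size at most 3, so the width is 3 − 1 = 2 and tw(G) ≤ 2. On the other hand G contains the 3-clique {0, 1, 4}. A clique must lie in a single bag of any decomposition, so no decomposition can have width below 2. Therefore the treewidth is 2.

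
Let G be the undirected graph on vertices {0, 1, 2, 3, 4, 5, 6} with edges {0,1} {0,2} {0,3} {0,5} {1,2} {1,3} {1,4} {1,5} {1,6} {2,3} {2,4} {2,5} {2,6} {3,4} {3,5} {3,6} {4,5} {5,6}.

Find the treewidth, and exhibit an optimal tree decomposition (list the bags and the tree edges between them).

Each bag holds 5 vertices, so the decomposition has width 4, which upper-bounds the treewidth. Conversely, {0, 1, 2, 3, 5} is a clique of size 5, and the vertices of any clique must share a bag in every tree decomposition; so some bag has ≥ 5 vertices and tw(G) ≥ 4. Hence tw(G) = 4 exactly.

Treewidth 4.
One optimal decomposition is:
Bags: B1 = {1, 2, 3, 4, 5}  B2 = {1, 2, 3, 5, 6}  B3 = {0, 1, 2, 3, 5}
Tree: B1–B2, B2–B3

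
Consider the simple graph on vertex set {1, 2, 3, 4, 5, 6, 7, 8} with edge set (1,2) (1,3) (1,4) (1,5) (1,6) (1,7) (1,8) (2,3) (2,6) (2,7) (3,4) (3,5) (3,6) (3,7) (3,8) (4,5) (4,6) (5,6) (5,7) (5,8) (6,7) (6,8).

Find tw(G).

4

A width-4 tree decomposition is:
Bags: B1 = {1, 3, 5, 6, 8}  B2 = {1, 3, 4, 5, 6}  B3 = {1, 3, 5, 6, 7}  B4 = {1, 2, 3, 6, 7}
Tree: B1–B2, B1–B3, B3–B4
Each bag holds 5 vertices, so the decomposition has width 4, which upper-bounds the treewidth. For the lower bound, the 5 vertices {1, 2, 3, 6, 7} are pairwise adjacent, and any tree decomposition puts a clique entirely inside one bag — forcing width ≥ 4. The upper and lower bounds meet at 4, so that is the treewidth.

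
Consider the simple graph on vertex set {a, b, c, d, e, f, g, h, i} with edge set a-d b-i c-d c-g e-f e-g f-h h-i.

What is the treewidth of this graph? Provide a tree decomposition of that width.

The largest bag has 2 vertices, giving width 1; this decomposition certifies tw(G) ≤ 1. Any graph with an edge has treewidth ≥ 1, and G has the edge b–i. Combining the bounds, tw(G) = 1.

Treewidth 1.
Bags: B1 = {b, i}  B2 = {h, i}  B3 = {f, h}  B4 = {e, f}  B5 = {e, g}  B6 = {c, g}  B7 = {c, d}  B8 = {a, d}
Tree: B1–B2, B2–B3, B3–B4, B4–B5, B5–B6, B6–B7, B7–B8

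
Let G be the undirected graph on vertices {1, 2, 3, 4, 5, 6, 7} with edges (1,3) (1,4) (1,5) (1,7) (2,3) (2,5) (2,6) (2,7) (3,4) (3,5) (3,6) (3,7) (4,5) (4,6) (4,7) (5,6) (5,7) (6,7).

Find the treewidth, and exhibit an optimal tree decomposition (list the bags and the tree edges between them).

Treewidth 4.
Bags: B1 = {3, 4, 5, 6, 7}  B2 = {2, 3, 5, 6, 7}  B3 = {1, 3, 4, 5, 7}
Tree: B1–B2, B1–B3

Each bag holds 5 vertices, so the decomposition has width 4, which upper-bounds the treewidth. Conversely, {2, 3, 5, 6, 7} is a clique of size 5, and the vertices of any clique must share a bag in every tree decomposition; so some bag has ≥ 5 vertices and tw(G) ≥ 4. Hence tw(G) = 4 exactly.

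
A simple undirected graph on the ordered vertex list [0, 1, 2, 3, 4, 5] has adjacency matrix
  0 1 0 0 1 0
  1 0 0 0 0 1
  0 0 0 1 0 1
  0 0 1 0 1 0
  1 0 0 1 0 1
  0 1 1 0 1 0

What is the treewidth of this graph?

2

A width-2 tree decomposition is:
Bags: B1 = {0, 1, 4}  B2 = {1, 4, 5}  B3 = {3, 4, 5}  B4 = {2, 3, 5}
Tree: B1–B2, B2–B3, B3–B4
Each bag holds 3 vertices, so the decomposition has width 2, which upper-bounds the treewidth. The edges 0–1–5–4–0 form a cycle, so G is not a tree and its treewidth is at least 2. The upper and lower bounds meet at 2, so that is the treewidth.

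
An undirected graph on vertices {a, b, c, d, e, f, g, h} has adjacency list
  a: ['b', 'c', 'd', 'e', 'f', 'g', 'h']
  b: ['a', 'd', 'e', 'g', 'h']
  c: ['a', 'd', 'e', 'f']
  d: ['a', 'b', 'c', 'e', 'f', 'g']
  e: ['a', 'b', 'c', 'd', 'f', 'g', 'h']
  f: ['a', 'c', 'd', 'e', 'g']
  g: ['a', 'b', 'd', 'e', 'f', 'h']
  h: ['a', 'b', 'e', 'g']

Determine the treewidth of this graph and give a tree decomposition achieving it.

Every bag has size at most 5, so the width is 5 − 1 = 4 and tw(G) ≤ 4. For the lower bound, the 5 vertices {a, d, e, f, g} are pairwise adjacent, and any tree decomposition puts a clique entirely inside one bag — forcing width ≥ 4. The upper and lower bounds meet at 4, so that is the treewidth.

Treewidth 4.
One such decomposition:
Bags: B1 = {a, d, e, f, g}  B2 = {a, b, d, e, g}  B3 = {a, c, d, e, f}  B4 = {a, b, e, g, h}
Tree: B1–B2, B1–B3, B2–B4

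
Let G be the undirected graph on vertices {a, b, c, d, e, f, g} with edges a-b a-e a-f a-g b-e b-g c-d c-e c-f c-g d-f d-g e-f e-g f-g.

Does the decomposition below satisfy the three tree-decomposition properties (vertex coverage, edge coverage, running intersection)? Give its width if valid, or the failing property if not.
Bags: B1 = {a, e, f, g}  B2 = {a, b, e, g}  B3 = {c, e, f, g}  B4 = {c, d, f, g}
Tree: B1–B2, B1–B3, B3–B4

Vertex coverage: the bags together contain {a, b, c, d, e, f, g}, the full vertex set. Edge coverage: each edge of G has both endpoints in at least one bag. Running intersection: for every vertex, the bags containing it form a connected subtree. All three properties hold, so this is a valid tree decomposition of width max|bag| − 1 = 3, and hence tw(G) ≤ 3.

Yes; width 3.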